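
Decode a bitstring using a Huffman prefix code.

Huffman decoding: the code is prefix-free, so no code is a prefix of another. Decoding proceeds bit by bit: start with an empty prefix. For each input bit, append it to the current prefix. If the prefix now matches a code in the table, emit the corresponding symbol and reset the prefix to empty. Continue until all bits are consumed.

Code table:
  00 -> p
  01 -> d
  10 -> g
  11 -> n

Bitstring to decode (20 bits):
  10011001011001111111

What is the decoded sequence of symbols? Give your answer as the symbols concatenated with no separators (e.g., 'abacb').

Answer: gdgddgdnnn

Derivation:
Bit 0: prefix='1' (no match yet)
Bit 1: prefix='10' -> emit 'g', reset
Bit 2: prefix='0' (no match yet)
Bit 3: prefix='01' -> emit 'd', reset
Bit 4: prefix='1' (no match yet)
Bit 5: prefix='10' -> emit 'g', reset
Bit 6: prefix='0' (no match yet)
Bit 7: prefix='01' -> emit 'd', reset
Bit 8: prefix='0' (no match yet)
Bit 9: prefix='01' -> emit 'd', reset
Bit 10: prefix='1' (no match yet)
Bit 11: prefix='10' -> emit 'g', reset
Bit 12: prefix='0' (no match yet)
Bit 13: prefix='01' -> emit 'd', reset
Bit 14: prefix='1' (no match yet)
Bit 15: prefix='11' -> emit 'n', reset
Bit 16: prefix='1' (no match yet)
Bit 17: prefix='11' -> emit 'n', reset
Bit 18: prefix='1' (no match yet)
Bit 19: prefix='11' -> emit 'n', reset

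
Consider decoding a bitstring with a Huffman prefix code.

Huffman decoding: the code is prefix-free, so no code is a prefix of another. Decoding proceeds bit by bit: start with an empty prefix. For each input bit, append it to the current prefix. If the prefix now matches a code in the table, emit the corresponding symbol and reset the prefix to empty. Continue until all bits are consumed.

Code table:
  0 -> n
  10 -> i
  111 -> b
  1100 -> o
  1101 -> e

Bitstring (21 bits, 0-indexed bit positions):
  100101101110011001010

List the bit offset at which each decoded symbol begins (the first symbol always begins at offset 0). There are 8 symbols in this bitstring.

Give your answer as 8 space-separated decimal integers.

Bit 0: prefix='1' (no match yet)
Bit 1: prefix='10' -> emit 'i', reset
Bit 2: prefix='0' -> emit 'n', reset
Bit 3: prefix='1' (no match yet)
Bit 4: prefix='10' -> emit 'i', reset
Bit 5: prefix='1' (no match yet)
Bit 6: prefix='11' (no match yet)
Bit 7: prefix='110' (no match yet)
Bit 8: prefix='1101' -> emit 'e', reset
Bit 9: prefix='1' (no match yet)
Bit 10: prefix='11' (no match yet)
Bit 11: prefix='110' (no match yet)
Bit 12: prefix='1100' -> emit 'o', reset
Bit 13: prefix='1' (no match yet)
Bit 14: prefix='11' (no match yet)
Bit 15: prefix='110' (no match yet)
Bit 16: prefix='1100' -> emit 'o', reset
Bit 17: prefix='1' (no match yet)
Bit 18: prefix='10' -> emit 'i', reset
Bit 19: prefix='1' (no match yet)
Bit 20: prefix='10' -> emit 'i', reset

Answer: 0 2 3 5 9 13 17 19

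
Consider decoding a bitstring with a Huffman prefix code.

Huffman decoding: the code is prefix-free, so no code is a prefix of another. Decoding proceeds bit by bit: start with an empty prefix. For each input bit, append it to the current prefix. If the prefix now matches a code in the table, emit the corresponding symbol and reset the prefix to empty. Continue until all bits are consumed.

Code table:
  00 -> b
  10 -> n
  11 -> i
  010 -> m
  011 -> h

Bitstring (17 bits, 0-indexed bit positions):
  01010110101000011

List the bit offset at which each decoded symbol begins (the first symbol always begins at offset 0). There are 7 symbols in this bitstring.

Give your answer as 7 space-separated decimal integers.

Answer: 0 3 5 7 10 12 14

Derivation:
Bit 0: prefix='0' (no match yet)
Bit 1: prefix='01' (no match yet)
Bit 2: prefix='010' -> emit 'm', reset
Bit 3: prefix='1' (no match yet)
Bit 4: prefix='10' -> emit 'n', reset
Bit 5: prefix='1' (no match yet)
Bit 6: prefix='11' -> emit 'i', reset
Bit 7: prefix='0' (no match yet)
Bit 8: prefix='01' (no match yet)
Bit 9: prefix='010' -> emit 'm', reset
Bit 10: prefix='1' (no match yet)
Bit 11: prefix='10' -> emit 'n', reset
Bit 12: prefix='0' (no match yet)
Bit 13: prefix='00' -> emit 'b', reset
Bit 14: prefix='0' (no match yet)
Bit 15: prefix='01' (no match yet)
Bit 16: prefix='011' -> emit 'h', reset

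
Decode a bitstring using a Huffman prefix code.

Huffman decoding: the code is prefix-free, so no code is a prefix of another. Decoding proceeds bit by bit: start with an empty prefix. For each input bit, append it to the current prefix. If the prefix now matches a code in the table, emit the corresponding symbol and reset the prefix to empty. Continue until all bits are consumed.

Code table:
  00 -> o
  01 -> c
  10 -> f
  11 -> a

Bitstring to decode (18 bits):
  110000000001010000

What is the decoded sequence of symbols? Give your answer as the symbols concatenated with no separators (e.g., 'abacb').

Bit 0: prefix='1' (no match yet)
Bit 1: prefix='11' -> emit 'a', reset
Bit 2: prefix='0' (no match yet)
Bit 3: prefix='00' -> emit 'o', reset
Bit 4: prefix='0' (no match yet)
Bit 5: prefix='00' -> emit 'o', reset
Bit 6: prefix='0' (no match yet)
Bit 7: prefix='00' -> emit 'o', reset
Bit 8: prefix='0' (no match yet)
Bit 9: prefix='00' -> emit 'o', reset
Bit 10: prefix='0' (no match yet)
Bit 11: prefix='01' -> emit 'c', reset
Bit 12: prefix='0' (no match yet)
Bit 13: prefix='01' -> emit 'c', reset
Bit 14: prefix='0' (no match yet)
Bit 15: prefix='00' -> emit 'o', reset
Bit 16: prefix='0' (no match yet)
Bit 17: prefix='00' -> emit 'o', reset

Answer: aooooccoo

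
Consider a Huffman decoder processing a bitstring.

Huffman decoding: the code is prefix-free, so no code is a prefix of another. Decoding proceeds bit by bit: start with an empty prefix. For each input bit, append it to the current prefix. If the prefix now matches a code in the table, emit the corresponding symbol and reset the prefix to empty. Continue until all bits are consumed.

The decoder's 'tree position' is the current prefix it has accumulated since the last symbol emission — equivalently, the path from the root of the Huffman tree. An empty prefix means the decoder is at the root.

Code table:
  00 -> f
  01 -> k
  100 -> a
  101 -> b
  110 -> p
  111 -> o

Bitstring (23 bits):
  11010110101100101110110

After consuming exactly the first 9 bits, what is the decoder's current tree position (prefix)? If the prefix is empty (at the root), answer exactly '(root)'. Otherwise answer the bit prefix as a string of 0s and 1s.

Answer: (root)

Derivation:
Bit 0: prefix='1' (no match yet)
Bit 1: prefix='11' (no match yet)
Bit 2: prefix='110' -> emit 'p', reset
Bit 3: prefix='1' (no match yet)
Bit 4: prefix='10' (no match yet)
Bit 5: prefix='101' -> emit 'b', reset
Bit 6: prefix='1' (no match yet)
Bit 7: prefix='10' (no match yet)
Bit 8: prefix='101' -> emit 'b', reset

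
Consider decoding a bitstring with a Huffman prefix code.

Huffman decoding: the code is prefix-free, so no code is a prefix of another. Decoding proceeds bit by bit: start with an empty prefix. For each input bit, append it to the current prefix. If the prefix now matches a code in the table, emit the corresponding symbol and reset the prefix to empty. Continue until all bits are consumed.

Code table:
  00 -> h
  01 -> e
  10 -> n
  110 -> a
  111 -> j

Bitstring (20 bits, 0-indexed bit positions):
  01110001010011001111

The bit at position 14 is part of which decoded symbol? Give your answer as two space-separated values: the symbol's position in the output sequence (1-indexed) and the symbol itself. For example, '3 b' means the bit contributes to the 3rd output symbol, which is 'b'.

Answer: 7 n

Derivation:
Bit 0: prefix='0' (no match yet)
Bit 1: prefix='01' -> emit 'e', reset
Bit 2: prefix='1' (no match yet)
Bit 3: prefix='11' (no match yet)
Bit 4: prefix='110' -> emit 'a', reset
Bit 5: prefix='0' (no match yet)
Bit 6: prefix='00' -> emit 'h', reset
Bit 7: prefix='1' (no match yet)
Bit 8: prefix='10' -> emit 'n', reset
Bit 9: prefix='1' (no match yet)
Bit 10: prefix='10' -> emit 'n', reset
Bit 11: prefix='0' (no match yet)
Bit 12: prefix='01' -> emit 'e', reset
Bit 13: prefix='1' (no match yet)
Bit 14: prefix='10' -> emit 'n', reset
Bit 15: prefix='0' (no match yet)
Bit 16: prefix='01' -> emit 'e', reset
Bit 17: prefix='1' (no match yet)
Bit 18: prefix='11' (no match yet)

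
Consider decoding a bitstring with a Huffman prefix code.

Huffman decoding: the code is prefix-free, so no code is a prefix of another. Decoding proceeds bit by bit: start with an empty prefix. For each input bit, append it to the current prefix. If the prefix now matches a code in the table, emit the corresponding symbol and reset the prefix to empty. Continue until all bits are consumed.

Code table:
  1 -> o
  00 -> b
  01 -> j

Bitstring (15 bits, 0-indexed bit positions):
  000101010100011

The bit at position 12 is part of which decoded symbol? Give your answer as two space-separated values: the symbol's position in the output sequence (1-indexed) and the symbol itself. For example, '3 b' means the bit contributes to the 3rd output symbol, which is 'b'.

Answer: 7 j

Derivation:
Bit 0: prefix='0' (no match yet)
Bit 1: prefix='00' -> emit 'b', reset
Bit 2: prefix='0' (no match yet)
Bit 3: prefix='01' -> emit 'j', reset
Bit 4: prefix='0' (no match yet)
Bit 5: prefix='01' -> emit 'j', reset
Bit 6: prefix='0' (no match yet)
Bit 7: prefix='01' -> emit 'j', reset
Bit 8: prefix='0' (no match yet)
Bit 9: prefix='01' -> emit 'j', reset
Bit 10: prefix='0' (no match yet)
Bit 11: prefix='00' -> emit 'b', reset
Bit 12: prefix='0' (no match yet)
Bit 13: prefix='01' -> emit 'j', reset
Bit 14: prefix='1' -> emit 'o', reset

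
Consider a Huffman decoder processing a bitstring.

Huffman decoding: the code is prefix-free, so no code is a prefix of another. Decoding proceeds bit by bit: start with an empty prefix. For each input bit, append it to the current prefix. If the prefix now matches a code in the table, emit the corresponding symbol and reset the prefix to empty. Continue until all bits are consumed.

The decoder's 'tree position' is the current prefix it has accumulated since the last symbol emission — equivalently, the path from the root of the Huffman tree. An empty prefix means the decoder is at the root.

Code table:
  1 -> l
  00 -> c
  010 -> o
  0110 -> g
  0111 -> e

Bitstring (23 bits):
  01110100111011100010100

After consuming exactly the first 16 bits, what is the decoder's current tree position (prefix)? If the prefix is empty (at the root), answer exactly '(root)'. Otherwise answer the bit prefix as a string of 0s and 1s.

Bit 0: prefix='0' (no match yet)
Bit 1: prefix='01' (no match yet)
Bit 2: prefix='011' (no match yet)
Bit 3: prefix='0111' -> emit 'e', reset
Bit 4: prefix='0' (no match yet)
Bit 5: prefix='01' (no match yet)
Bit 6: prefix='010' -> emit 'o', reset
Bit 7: prefix='0' (no match yet)
Bit 8: prefix='01' (no match yet)
Bit 9: prefix='011' (no match yet)
Bit 10: prefix='0111' -> emit 'e', reset
Bit 11: prefix='0' (no match yet)
Bit 12: prefix='01' (no match yet)
Bit 13: prefix='011' (no match yet)
Bit 14: prefix='0111' -> emit 'e', reset
Bit 15: prefix='0' (no match yet)

Answer: 0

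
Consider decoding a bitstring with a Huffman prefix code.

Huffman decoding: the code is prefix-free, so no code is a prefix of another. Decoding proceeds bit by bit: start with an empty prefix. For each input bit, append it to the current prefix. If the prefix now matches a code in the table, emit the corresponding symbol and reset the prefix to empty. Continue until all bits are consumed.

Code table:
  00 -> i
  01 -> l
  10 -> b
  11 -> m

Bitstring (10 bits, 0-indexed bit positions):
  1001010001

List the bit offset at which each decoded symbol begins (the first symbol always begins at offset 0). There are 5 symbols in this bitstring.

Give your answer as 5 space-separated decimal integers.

Bit 0: prefix='1' (no match yet)
Bit 1: prefix='10' -> emit 'b', reset
Bit 2: prefix='0' (no match yet)
Bit 3: prefix='01' -> emit 'l', reset
Bit 4: prefix='0' (no match yet)
Bit 5: prefix='01' -> emit 'l', reset
Bit 6: prefix='0' (no match yet)
Bit 7: prefix='00' -> emit 'i', reset
Bit 8: prefix='0' (no match yet)
Bit 9: prefix='01' -> emit 'l', reset

Answer: 0 2 4 6 8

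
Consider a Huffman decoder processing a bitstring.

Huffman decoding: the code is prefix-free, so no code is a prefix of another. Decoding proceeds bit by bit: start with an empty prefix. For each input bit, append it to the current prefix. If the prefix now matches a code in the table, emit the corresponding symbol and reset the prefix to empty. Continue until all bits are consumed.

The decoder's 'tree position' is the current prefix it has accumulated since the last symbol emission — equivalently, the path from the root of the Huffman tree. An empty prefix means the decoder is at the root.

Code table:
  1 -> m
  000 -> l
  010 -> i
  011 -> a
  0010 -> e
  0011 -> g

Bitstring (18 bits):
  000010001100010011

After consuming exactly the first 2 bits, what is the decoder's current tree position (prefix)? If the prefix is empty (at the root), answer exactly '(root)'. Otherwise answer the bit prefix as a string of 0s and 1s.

Bit 0: prefix='0' (no match yet)
Bit 1: prefix='00' (no match yet)

Answer: 00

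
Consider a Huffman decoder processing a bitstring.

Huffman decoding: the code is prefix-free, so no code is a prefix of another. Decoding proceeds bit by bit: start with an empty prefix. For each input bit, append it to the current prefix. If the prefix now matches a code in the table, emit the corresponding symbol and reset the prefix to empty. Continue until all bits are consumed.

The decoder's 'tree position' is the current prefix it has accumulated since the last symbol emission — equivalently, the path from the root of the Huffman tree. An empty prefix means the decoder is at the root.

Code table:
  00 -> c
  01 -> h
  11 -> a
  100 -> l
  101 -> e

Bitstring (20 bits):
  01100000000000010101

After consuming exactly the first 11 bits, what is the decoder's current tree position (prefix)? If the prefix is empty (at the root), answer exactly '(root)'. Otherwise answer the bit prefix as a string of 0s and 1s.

Bit 0: prefix='0' (no match yet)
Bit 1: prefix='01' -> emit 'h', reset
Bit 2: prefix='1' (no match yet)
Bit 3: prefix='10' (no match yet)
Bit 4: prefix='100' -> emit 'l', reset
Bit 5: prefix='0' (no match yet)
Bit 6: prefix='00' -> emit 'c', reset
Bit 7: prefix='0' (no match yet)
Bit 8: prefix='00' -> emit 'c', reset
Bit 9: prefix='0' (no match yet)
Bit 10: prefix='00' -> emit 'c', reset

Answer: (root)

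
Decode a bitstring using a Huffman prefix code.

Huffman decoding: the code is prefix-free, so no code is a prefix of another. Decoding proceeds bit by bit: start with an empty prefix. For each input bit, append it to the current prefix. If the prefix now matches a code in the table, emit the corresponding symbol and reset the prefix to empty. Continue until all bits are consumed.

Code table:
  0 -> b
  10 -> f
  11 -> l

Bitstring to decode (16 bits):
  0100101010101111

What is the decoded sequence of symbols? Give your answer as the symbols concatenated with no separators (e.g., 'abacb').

Bit 0: prefix='0' -> emit 'b', reset
Bit 1: prefix='1' (no match yet)
Bit 2: prefix='10' -> emit 'f', reset
Bit 3: prefix='0' -> emit 'b', reset
Bit 4: prefix='1' (no match yet)
Bit 5: prefix='10' -> emit 'f', reset
Bit 6: prefix='1' (no match yet)
Bit 7: prefix='10' -> emit 'f', reset
Bit 8: prefix='1' (no match yet)
Bit 9: prefix='10' -> emit 'f', reset
Bit 10: prefix='1' (no match yet)
Bit 11: prefix='10' -> emit 'f', reset
Bit 12: prefix='1' (no match yet)
Bit 13: prefix='11' -> emit 'l', reset
Bit 14: prefix='1' (no match yet)
Bit 15: prefix='11' -> emit 'l', reset

Answer: bfbffffll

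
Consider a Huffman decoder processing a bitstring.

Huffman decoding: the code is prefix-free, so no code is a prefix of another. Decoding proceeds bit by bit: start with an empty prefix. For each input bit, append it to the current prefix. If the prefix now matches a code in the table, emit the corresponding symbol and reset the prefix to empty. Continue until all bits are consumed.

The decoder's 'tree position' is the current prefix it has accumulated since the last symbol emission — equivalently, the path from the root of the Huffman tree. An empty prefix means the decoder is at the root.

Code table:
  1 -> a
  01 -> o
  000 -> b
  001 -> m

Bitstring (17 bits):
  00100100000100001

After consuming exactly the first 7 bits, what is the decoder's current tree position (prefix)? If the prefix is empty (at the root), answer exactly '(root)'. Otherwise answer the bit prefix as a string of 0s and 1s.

Bit 0: prefix='0' (no match yet)
Bit 1: prefix='00' (no match yet)
Bit 2: prefix='001' -> emit 'm', reset
Bit 3: prefix='0' (no match yet)
Bit 4: prefix='00' (no match yet)
Bit 5: prefix='001' -> emit 'm', reset
Bit 6: prefix='0' (no match yet)

Answer: 0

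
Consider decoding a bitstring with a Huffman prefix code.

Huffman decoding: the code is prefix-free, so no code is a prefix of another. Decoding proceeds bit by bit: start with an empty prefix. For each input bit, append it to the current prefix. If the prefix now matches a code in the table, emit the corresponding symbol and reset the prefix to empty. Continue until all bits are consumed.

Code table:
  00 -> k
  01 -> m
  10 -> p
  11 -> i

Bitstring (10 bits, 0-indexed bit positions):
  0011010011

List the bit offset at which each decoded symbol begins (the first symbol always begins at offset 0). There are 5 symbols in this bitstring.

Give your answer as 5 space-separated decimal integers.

Bit 0: prefix='0' (no match yet)
Bit 1: prefix='00' -> emit 'k', reset
Bit 2: prefix='1' (no match yet)
Bit 3: prefix='11' -> emit 'i', reset
Bit 4: prefix='0' (no match yet)
Bit 5: prefix='01' -> emit 'm', reset
Bit 6: prefix='0' (no match yet)
Bit 7: prefix='00' -> emit 'k', reset
Bit 8: prefix='1' (no match yet)
Bit 9: prefix='11' -> emit 'i', reset

Answer: 0 2 4 6 8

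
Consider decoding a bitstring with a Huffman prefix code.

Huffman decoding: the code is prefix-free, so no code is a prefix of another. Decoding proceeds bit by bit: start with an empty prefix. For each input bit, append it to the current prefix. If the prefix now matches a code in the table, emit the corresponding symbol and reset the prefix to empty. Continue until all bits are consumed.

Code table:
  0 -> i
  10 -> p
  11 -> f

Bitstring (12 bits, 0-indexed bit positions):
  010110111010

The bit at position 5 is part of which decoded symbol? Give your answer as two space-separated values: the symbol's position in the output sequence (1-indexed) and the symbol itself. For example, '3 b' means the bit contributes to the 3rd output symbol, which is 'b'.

Bit 0: prefix='0' -> emit 'i', reset
Bit 1: prefix='1' (no match yet)
Bit 2: prefix='10' -> emit 'p', reset
Bit 3: prefix='1' (no match yet)
Bit 4: prefix='11' -> emit 'f', reset
Bit 5: prefix='0' -> emit 'i', reset
Bit 6: prefix='1' (no match yet)
Bit 7: prefix='11' -> emit 'f', reset
Bit 8: prefix='1' (no match yet)
Bit 9: prefix='10' -> emit 'p', reset

Answer: 4 i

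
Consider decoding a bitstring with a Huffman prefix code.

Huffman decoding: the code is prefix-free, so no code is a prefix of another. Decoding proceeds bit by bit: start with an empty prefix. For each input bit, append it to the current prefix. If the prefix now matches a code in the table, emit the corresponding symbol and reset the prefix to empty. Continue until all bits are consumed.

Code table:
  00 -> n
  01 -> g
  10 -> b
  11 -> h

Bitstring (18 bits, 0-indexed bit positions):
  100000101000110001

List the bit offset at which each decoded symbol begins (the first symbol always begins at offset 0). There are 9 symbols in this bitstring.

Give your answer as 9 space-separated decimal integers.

Bit 0: prefix='1' (no match yet)
Bit 1: prefix='10' -> emit 'b', reset
Bit 2: prefix='0' (no match yet)
Bit 3: prefix='00' -> emit 'n', reset
Bit 4: prefix='0' (no match yet)
Bit 5: prefix='00' -> emit 'n', reset
Bit 6: prefix='1' (no match yet)
Bit 7: prefix='10' -> emit 'b', reset
Bit 8: prefix='1' (no match yet)
Bit 9: prefix='10' -> emit 'b', reset
Bit 10: prefix='0' (no match yet)
Bit 11: prefix='00' -> emit 'n', reset
Bit 12: prefix='1' (no match yet)
Bit 13: prefix='11' -> emit 'h', reset
Bit 14: prefix='0' (no match yet)
Bit 15: prefix='00' -> emit 'n', reset
Bit 16: prefix='0' (no match yet)
Bit 17: prefix='01' -> emit 'g', reset

Answer: 0 2 4 6 8 10 12 14 16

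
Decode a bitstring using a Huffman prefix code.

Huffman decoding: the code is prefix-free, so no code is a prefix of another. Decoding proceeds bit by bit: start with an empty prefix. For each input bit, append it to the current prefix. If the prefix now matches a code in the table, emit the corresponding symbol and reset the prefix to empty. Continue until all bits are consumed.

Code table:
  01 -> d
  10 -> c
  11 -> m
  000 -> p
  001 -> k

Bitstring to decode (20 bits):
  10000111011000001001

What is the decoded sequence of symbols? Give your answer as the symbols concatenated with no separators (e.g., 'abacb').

Bit 0: prefix='1' (no match yet)
Bit 1: prefix='10' -> emit 'c', reset
Bit 2: prefix='0' (no match yet)
Bit 3: prefix='00' (no match yet)
Bit 4: prefix='000' -> emit 'p', reset
Bit 5: prefix='1' (no match yet)
Bit 6: prefix='11' -> emit 'm', reset
Bit 7: prefix='1' (no match yet)
Bit 8: prefix='10' -> emit 'c', reset
Bit 9: prefix='1' (no match yet)
Bit 10: prefix='11' -> emit 'm', reset
Bit 11: prefix='0' (no match yet)
Bit 12: prefix='00' (no match yet)
Bit 13: prefix='000' -> emit 'p', reset
Bit 14: prefix='0' (no match yet)
Bit 15: prefix='00' (no match yet)
Bit 16: prefix='001' -> emit 'k', reset
Bit 17: prefix='0' (no match yet)
Bit 18: prefix='00' (no match yet)
Bit 19: prefix='001' -> emit 'k', reset

Answer: cpmcmpkk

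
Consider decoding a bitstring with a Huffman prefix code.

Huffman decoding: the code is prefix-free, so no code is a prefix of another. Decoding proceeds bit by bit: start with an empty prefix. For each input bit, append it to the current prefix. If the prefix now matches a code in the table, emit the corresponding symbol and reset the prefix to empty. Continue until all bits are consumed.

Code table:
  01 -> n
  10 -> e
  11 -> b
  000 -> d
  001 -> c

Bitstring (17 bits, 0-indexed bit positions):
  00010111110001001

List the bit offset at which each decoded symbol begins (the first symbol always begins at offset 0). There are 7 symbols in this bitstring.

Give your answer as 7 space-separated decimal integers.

Answer: 0 3 5 7 9 11 14

Derivation:
Bit 0: prefix='0' (no match yet)
Bit 1: prefix='00' (no match yet)
Bit 2: prefix='000' -> emit 'd', reset
Bit 3: prefix='1' (no match yet)
Bit 4: prefix='10' -> emit 'e', reset
Bit 5: prefix='1' (no match yet)
Bit 6: prefix='11' -> emit 'b', reset
Bit 7: prefix='1' (no match yet)
Bit 8: prefix='11' -> emit 'b', reset
Bit 9: prefix='1' (no match yet)
Bit 10: prefix='10' -> emit 'e', reset
Bit 11: prefix='0' (no match yet)
Bit 12: prefix='00' (no match yet)
Bit 13: prefix='001' -> emit 'c', reset
Bit 14: prefix='0' (no match yet)
Bit 15: prefix='00' (no match yet)
Bit 16: prefix='001' -> emit 'c', reset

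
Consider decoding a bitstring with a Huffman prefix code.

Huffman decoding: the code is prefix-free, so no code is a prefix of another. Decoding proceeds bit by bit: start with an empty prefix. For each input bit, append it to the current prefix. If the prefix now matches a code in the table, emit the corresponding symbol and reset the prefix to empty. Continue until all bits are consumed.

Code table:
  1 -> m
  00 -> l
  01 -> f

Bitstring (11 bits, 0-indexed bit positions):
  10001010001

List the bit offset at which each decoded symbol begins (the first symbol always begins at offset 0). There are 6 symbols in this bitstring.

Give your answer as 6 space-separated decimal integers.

Bit 0: prefix='1' -> emit 'm', reset
Bit 1: prefix='0' (no match yet)
Bit 2: prefix='00' -> emit 'l', reset
Bit 3: prefix='0' (no match yet)
Bit 4: prefix='01' -> emit 'f', reset
Bit 5: prefix='0' (no match yet)
Bit 6: prefix='01' -> emit 'f', reset
Bit 7: prefix='0' (no match yet)
Bit 8: prefix='00' -> emit 'l', reset
Bit 9: prefix='0' (no match yet)
Bit 10: prefix='01' -> emit 'f', reset

Answer: 0 1 3 5 7 9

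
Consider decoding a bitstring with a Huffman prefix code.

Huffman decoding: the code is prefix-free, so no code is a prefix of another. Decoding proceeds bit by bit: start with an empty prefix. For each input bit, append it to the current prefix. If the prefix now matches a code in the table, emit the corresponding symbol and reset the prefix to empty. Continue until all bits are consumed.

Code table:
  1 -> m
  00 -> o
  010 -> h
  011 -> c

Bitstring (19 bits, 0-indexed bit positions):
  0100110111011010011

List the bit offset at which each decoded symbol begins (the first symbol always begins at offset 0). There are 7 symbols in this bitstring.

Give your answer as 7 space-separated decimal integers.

Answer: 0 3 6 9 10 13 16

Derivation:
Bit 0: prefix='0' (no match yet)
Bit 1: prefix='01' (no match yet)
Bit 2: prefix='010' -> emit 'h', reset
Bit 3: prefix='0' (no match yet)
Bit 4: prefix='01' (no match yet)
Bit 5: prefix='011' -> emit 'c', reset
Bit 6: prefix='0' (no match yet)
Bit 7: prefix='01' (no match yet)
Bit 8: prefix='011' -> emit 'c', reset
Bit 9: prefix='1' -> emit 'm', reset
Bit 10: prefix='0' (no match yet)
Bit 11: prefix='01' (no match yet)
Bit 12: prefix='011' -> emit 'c', reset
Bit 13: prefix='0' (no match yet)
Bit 14: prefix='01' (no match yet)
Bit 15: prefix='010' -> emit 'h', reset
Bit 16: prefix='0' (no match yet)
Bit 17: prefix='01' (no match yet)
Bit 18: prefix='011' -> emit 'c', reset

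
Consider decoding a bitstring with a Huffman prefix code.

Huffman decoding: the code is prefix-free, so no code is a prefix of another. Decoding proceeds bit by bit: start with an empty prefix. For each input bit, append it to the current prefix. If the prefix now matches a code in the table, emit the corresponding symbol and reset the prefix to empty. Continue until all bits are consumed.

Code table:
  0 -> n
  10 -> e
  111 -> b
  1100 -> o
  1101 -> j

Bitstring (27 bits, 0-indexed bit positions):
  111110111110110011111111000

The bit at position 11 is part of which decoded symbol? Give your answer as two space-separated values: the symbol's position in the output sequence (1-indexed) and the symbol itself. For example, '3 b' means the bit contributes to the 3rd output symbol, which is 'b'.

Answer: 4 e

Derivation:
Bit 0: prefix='1' (no match yet)
Bit 1: prefix='11' (no match yet)
Bit 2: prefix='111' -> emit 'b', reset
Bit 3: prefix='1' (no match yet)
Bit 4: prefix='11' (no match yet)
Bit 5: prefix='110' (no match yet)
Bit 6: prefix='1101' -> emit 'j', reset
Bit 7: prefix='1' (no match yet)
Bit 8: prefix='11' (no match yet)
Bit 9: prefix='111' -> emit 'b', reset
Bit 10: prefix='1' (no match yet)
Bit 11: prefix='10' -> emit 'e', reset
Bit 12: prefix='1' (no match yet)
Bit 13: prefix='11' (no match yet)
Bit 14: prefix='110' (no match yet)
Bit 15: prefix='1100' -> emit 'o', reset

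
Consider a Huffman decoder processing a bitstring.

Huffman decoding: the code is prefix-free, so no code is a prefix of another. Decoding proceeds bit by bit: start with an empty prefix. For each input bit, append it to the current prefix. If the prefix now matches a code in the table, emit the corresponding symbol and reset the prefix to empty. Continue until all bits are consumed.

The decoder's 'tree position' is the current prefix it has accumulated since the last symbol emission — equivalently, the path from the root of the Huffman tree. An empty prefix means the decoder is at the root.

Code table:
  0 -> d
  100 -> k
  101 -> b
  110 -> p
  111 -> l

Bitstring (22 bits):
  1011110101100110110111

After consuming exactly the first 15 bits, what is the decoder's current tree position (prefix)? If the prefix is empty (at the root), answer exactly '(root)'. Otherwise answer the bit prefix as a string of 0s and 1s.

Bit 0: prefix='1' (no match yet)
Bit 1: prefix='10' (no match yet)
Bit 2: prefix='101' -> emit 'b', reset
Bit 3: prefix='1' (no match yet)
Bit 4: prefix='11' (no match yet)
Bit 5: prefix='111' -> emit 'l', reset
Bit 6: prefix='0' -> emit 'd', reset
Bit 7: prefix='1' (no match yet)
Bit 8: prefix='10' (no match yet)
Bit 9: prefix='101' -> emit 'b', reset
Bit 10: prefix='1' (no match yet)
Bit 11: prefix='10' (no match yet)
Bit 12: prefix='100' -> emit 'k', reset
Bit 13: prefix='1' (no match yet)
Bit 14: prefix='11' (no match yet)

Answer: 11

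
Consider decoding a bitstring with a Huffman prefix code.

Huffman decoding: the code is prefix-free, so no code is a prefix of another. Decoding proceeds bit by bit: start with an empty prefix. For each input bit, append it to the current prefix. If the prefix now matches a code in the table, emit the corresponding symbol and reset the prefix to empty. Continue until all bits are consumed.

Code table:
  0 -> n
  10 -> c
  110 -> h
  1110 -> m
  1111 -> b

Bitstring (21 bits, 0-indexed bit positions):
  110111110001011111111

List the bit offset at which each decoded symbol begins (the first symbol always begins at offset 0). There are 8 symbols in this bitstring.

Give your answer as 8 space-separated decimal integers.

Answer: 0 3 7 9 10 11 13 17

Derivation:
Bit 0: prefix='1' (no match yet)
Bit 1: prefix='11' (no match yet)
Bit 2: prefix='110' -> emit 'h', reset
Bit 3: prefix='1' (no match yet)
Bit 4: prefix='11' (no match yet)
Bit 5: prefix='111' (no match yet)
Bit 6: prefix='1111' -> emit 'b', reset
Bit 7: prefix='1' (no match yet)
Bit 8: prefix='10' -> emit 'c', reset
Bit 9: prefix='0' -> emit 'n', reset
Bit 10: prefix='0' -> emit 'n', reset
Bit 11: prefix='1' (no match yet)
Bit 12: prefix='10' -> emit 'c', reset
Bit 13: prefix='1' (no match yet)
Bit 14: prefix='11' (no match yet)
Bit 15: prefix='111' (no match yet)
Bit 16: prefix='1111' -> emit 'b', reset
Bit 17: prefix='1' (no match yet)
Bit 18: prefix='11' (no match yet)
Bit 19: prefix='111' (no match yet)
Bit 20: prefix='1111' -> emit 'b', reset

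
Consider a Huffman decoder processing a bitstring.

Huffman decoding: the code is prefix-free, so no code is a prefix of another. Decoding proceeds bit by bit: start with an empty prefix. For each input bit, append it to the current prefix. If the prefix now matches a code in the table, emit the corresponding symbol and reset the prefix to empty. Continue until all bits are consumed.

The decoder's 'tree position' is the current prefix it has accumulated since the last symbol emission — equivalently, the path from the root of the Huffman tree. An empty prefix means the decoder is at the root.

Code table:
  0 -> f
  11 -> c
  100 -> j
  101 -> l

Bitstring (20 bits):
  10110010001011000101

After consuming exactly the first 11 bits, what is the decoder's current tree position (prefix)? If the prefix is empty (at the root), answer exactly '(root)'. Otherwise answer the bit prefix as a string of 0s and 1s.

Answer: 1

Derivation:
Bit 0: prefix='1' (no match yet)
Bit 1: prefix='10' (no match yet)
Bit 2: prefix='101' -> emit 'l', reset
Bit 3: prefix='1' (no match yet)
Bit 4: prefix='10' (no match yet)
Bit 5: prefix='100' -> emit 'j', reset
Bit 6: prefix='1' (no match yet)
Bit 7: prefix='10' (no match yet)
Bit 8: prefix='100' -> emit 'j', reset
Bit 9: prefix='0' -> emit 'f', reset
Bit 10: prefix='1' (no match yet)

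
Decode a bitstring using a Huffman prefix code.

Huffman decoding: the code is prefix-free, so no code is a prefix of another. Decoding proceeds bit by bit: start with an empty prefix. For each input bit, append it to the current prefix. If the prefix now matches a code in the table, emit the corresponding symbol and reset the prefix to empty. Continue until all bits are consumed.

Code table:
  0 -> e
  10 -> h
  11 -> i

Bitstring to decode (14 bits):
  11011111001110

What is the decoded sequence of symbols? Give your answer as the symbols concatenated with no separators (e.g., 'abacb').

Bit 0: prefix='1' (no match yet)
Bit 1: prefix='11' -> emit 'i', reset
Bit 2: prefix='0' -> emit 'e', reset
Bit 3: prefix='1' (no match yet)
Bit 4: prefix='11' -> emit 'i', reset
Bit 5: prefix='1' (no match yet)
Bit 6: prefix='11' -> emit 'i', reset
Bit 7: prefix='1' (no match yet)
Bit 8: prefix='10' -> emit 'h', reset
Bit 9: prefix='0' -> emit 'e', reset
Bit 10: prefix='1' (no match yet)
Bit 11: prefix='11' -> emit 'i', reset
Bit 12: prefix='1' (no match yet)
Bit 13: prefix='10' -> emit 'h', reset

Answer: ieiiheih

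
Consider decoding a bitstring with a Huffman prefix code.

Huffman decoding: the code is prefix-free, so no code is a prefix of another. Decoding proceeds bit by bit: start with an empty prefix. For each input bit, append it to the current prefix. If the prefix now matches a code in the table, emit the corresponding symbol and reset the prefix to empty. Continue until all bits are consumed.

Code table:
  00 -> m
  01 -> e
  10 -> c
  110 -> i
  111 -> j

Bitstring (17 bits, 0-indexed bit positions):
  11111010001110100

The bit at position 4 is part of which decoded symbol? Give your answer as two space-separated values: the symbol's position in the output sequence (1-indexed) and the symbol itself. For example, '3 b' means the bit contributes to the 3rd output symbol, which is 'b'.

Answer: 2 i

Derivation:
Bit 0: prefix='1' (no match yet)
Bit 1: prefix='11' (no match yet)
Bit 2: prefix='111' -> emit 'j', reset
Bit 3: prefix='1' (no match yet)
Bit 4: prefix='11' (no match yet)
Bit 5: prefix='110' -> emit 'i', reset
Bit 6: prefix='1' (no match yet)
Bit 7: prefix='10' -> emit 'c', reset
Bit 8: prefix='0' (no match yet)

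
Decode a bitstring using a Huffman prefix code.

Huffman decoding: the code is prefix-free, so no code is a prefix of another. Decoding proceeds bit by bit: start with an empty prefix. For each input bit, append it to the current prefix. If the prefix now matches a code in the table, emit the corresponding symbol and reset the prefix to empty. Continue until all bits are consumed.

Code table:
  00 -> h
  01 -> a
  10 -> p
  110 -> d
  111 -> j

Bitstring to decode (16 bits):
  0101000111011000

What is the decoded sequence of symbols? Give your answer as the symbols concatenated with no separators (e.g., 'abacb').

Bit 0: prefix='0' (no match yet)
Bit 1: prefix='01' -> emit 'a', reset
Bit 2: prefix='0' (no match yet)
Bit 3: prefix='01' -> emit 'a', reset
Bit 4: prefix='0' (no match yet)
Bit 5: prefix='00' -> emit 'h', reset
Bit 6: prefix='0' (no match yet)
Bit 7: prefix='01' -> emit 'a', reset
Bit 8: prefix='1' (no match yet)
Bit 9: prefix='11' (no match yet)
Bit 10: prefix='110' -> emit 'd', reset
Bit 11: prefix='1' (no match yet)
Bit 12: prefix='11' (no match yet)
Bit 13: prefix='110' -> emit 'd', reset
Bit 14: prefix='0' (no match yet)
Bit 15: prefix='00' -> emit 'h', reset

Answer: aahaddh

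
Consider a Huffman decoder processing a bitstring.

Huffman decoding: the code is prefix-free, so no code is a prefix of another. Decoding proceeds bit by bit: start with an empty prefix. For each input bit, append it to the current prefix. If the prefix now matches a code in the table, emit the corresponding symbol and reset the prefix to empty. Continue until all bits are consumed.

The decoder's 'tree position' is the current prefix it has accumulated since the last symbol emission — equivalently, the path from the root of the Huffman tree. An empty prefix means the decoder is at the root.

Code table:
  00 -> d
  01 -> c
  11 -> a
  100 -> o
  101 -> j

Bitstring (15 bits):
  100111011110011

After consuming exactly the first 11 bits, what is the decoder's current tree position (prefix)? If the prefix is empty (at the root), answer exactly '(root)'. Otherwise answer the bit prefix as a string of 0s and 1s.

Answer: 1

Derivation:
Bit 0: prefix='1' (no match yet)
Bit 1: prefix='10' (no match yet)
Bit 2: prefix='100' -> emit 'o', reset
Bit 3: prefix='1' (no match yet)
Bit 4: prefix='11' -> emit 'a', reset
Bit 5: prefix='1' (no match yet)
Bit 6: prefix='10' (no match yet)
Bit 7: prefix='101' -> emit 'j', reset
Bit 8: prefix='1' (no match yet)
Bit 9: prefix='11' -> emit 'a', reset
Bit 10: prefix='1' (no match yet)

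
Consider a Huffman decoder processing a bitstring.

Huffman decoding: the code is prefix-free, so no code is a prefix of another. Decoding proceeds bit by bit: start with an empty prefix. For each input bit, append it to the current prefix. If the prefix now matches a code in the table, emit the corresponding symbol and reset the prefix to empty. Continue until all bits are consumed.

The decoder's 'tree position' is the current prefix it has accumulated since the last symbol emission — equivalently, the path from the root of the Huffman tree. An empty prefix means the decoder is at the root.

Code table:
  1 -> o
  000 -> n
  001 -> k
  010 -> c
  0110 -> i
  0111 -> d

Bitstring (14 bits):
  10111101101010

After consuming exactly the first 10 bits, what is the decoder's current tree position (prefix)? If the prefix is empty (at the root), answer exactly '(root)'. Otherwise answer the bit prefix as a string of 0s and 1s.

Bit 0: prefix='1' -> emit 'o', reset
Bit 1: prefix='0' (no match yet)
Bit 2: prefix='01' (no match yet)
Bit 3: prefix='011' (no match yet)
Bit 4: prefix='0111' -> emit 'd', reset
Bit 5: prefix='1' -> emit 'o', reset
Bit 6: prefix='0' (no match yet)
Bit 7: prefix='01' (no match yet)
Bit 8: prefix='011' (no match yet)
Bit 9: prefix='0110' -> emit 'i', reset

Answer: (root)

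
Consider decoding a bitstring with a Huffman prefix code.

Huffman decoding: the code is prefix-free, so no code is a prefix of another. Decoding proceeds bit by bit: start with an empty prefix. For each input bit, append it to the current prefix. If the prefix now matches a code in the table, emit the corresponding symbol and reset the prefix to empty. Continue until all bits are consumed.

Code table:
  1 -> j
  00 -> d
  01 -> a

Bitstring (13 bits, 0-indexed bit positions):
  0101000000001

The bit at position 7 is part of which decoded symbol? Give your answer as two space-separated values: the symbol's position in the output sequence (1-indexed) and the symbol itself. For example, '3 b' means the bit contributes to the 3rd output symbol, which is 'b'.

Answer: 4 d

Derivation:
Bit 0: prefix='0' (no match yet)
Bit 1: prefix='01' -> emit 'a', reset
Bit 2: prefix='0' (no match yet)
Bit 3: prefix='01' -> emit 'a', reset
Bit 4: prefix='0' (no match yet)
Bit 5: prefix='00' -> emit 'd', reset
Bit 6: prefix='0' (no match yet)
Bit 7: prefix='00' -> emit 'd', reset
Bit 8: prefix='0' (no match yet)
Bit 9: prefix='00' -> emit 'd', reset
Bit 10: prefix='0' (no match yet)
Bit 11: prefix='00' -> emit 'd', reset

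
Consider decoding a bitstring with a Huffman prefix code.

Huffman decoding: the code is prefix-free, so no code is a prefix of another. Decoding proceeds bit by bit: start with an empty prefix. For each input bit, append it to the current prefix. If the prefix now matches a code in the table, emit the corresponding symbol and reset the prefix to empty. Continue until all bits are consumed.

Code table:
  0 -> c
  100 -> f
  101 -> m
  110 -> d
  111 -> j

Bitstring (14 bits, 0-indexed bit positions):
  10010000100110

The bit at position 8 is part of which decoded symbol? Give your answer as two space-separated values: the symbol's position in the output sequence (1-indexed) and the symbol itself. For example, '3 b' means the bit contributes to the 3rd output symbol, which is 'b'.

Bit 0: prefix='1' (no match yet)
Bit 1: prefix='10' (no match yet)
Bit 2: prefix='100' -> emit 'f', reset
Bit 3: prefix='1' (no match yet)
Bit 4: prefix='10' (no match yet)
Bit 5: prefix='100' -> emit 'f', reset
Bit 6: prefix='0' -> emit 'c', reset
Bit 7: prefix='0' -> emit 'c', reset
Bit 8: prefix='1' (no match yet)
Bit 9: prefix='10' (no match yet)
Bit 10: prefix='100' -> emit 'f', reset
Bit 11: prefix='1' (no match yet)
Bit 12: prefix='11' (no match yet)

Answer: 5 f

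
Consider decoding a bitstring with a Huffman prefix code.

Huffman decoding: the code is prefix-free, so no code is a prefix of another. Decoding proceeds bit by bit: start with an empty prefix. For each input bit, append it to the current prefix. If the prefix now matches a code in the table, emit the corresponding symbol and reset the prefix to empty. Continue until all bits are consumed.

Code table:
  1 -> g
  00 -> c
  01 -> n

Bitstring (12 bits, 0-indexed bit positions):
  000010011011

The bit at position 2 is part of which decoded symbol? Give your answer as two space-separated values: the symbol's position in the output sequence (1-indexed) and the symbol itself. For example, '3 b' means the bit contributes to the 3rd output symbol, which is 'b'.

Answer: 2 c

Derivation:
Bit 0: prefix='0' (no match yet)
Bit 1: prefix='00' -> emit 'c', reset
Bit 2: prefix='0' (no match yet)
Bit 3: prefix='00' -> emit 'c', reset
Bit 4: prefix='1' -> emit 'g', reset
Bit 5: prefix='0' (no match yet)
Bit 6: prefix='00' -> emit 'c', reset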